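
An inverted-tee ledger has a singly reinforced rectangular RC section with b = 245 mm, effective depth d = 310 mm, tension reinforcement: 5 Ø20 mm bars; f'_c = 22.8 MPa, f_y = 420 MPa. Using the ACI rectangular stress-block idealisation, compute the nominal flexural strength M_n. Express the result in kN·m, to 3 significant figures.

A_s = 5 × 314 = 1570 mm².
T = A_s f_y = 1570 × 420 = 659400 N = 659.4 kN.
From C = T: a = T/(0.85 f'_c b) = 659400/(0.85 × 22.8 × 245) = 138.88 mm.
M_n = T(d − a/2) = 659.4 kN × (310 − 69.44) mm = 158.63 kN·m.

M_n ≈ 159 kN·m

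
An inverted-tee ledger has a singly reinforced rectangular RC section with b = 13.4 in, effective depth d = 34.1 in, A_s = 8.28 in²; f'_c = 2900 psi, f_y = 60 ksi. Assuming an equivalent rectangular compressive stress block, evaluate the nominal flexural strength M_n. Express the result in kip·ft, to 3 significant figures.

T = A_s f_y = 8.28 × 60 = 496.8 kips.
a = T/(0.85 f'_c b) = 496.8/(0.85 × 2.9 × 13.4) = 15.040 in.
M_n = T(d − a/2) = 496.8 × (34.1 − 7.52) = 13204.9 kip·in = 13204.9/12 = 1100.41 kip·ft.

M_n ≈ 1100 kip·ft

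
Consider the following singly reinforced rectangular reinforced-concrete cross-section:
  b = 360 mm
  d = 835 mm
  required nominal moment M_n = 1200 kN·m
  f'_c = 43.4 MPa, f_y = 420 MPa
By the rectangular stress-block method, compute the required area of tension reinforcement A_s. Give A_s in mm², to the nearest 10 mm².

A_s ≈ 3680 mm²

With M_n = 0.85 f'_c a b (d − a/2), solve the quadratic for a:
a = d − √(d² − 2M_n/(0.85 f'_c b)) = 835 − √(835² − 2 × 1200×10⁶/(0.85 × 43.4 × 360)) = 116.32 mm.
A_s = 0.85 f'_c a b / f_y = 0.85 × 43.4 × 116.32 × 360 / 420 = 3678.0 mm².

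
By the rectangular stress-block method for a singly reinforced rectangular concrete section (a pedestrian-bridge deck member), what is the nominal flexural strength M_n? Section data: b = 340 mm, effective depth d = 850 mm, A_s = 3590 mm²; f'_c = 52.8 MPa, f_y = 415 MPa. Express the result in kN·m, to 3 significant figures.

M_n ≈ 1190 kN·m

T = A_s f_y = 3590 × 415 = 1489850 N = 1489.85 kN.
From C = T: a = T/(0.85 f'_c b) = 1489850/(0.85 × 52.8 × 340) = 97.64 mm.
M_n = T(d − a/2) = 1489.85 kN × (850 − 48.82) mm = 1193.64 kN·m.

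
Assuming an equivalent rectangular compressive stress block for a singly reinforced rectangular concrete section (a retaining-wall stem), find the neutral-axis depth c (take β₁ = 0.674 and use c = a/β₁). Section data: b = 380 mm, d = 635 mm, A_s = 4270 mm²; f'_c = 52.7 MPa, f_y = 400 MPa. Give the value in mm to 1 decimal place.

c ≈ 148.9 mm

T = A_s f_y = 4270 × 400 = 1708000 N = 1708 kN.
Setting C = 0.85 f'_c a b equal to T: a = 1708000/(0.85 × 52.7 × 380) = 100.340 mm.
With β₁ = 0.674, c = a/β₁ = 100.340/0.674 = 148.9 mm.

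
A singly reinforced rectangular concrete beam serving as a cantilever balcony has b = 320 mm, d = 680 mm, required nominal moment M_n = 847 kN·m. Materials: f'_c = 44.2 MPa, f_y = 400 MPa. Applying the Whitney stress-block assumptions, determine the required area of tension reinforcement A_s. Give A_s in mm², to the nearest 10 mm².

A_s ≈ 3400 mm²

With M_n = 0.85 f'_c a b (d − a/2), solve the quadratic for a:
a = d − √(d² − 2M_n/(0.85 f'_c b)) = 680 − √(680² − 2 × 847×10⁶/(0.85 × 44.2 × 320)) = 112.99 mm.
A_s = 0.85 f'_c a b / f_y = 0.85 × 44.2 × 112.99 × 320 / 400 = 3396.0 mm².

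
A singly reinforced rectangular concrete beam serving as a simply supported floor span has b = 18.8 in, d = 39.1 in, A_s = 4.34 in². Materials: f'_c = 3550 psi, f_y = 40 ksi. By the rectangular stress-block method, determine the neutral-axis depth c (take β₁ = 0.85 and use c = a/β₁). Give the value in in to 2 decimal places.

c ≈ 3.60 in

T = A_s f_y = 4.34 × 40 = 173.6 kips.
a = T/(0.85 f'_c b) = 173.6/(0.85 × 3.55 × 18.8) = 3.0602 in.
With β₁ = 0.85, c = a/β₁ = 3.0602/0.85 = 3.60 in.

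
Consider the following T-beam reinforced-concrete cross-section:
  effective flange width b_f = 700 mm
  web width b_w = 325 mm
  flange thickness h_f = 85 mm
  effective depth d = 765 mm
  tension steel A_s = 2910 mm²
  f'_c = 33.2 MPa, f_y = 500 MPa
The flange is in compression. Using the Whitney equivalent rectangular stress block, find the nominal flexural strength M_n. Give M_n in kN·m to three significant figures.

M_n ≈ 1060 kN·m

Tension: T = A_s f_y = 2910 × 500 = 1455000 N.
Try a within the flange: a = T/(0.85 f'_c b_f) = 1455000/(0.85 × 33.2 × 700) = 73.66 mm.
Since a = 73.66 ≤ h_f = 85 mm, the stress block lies entirely in the flange; analyse as a rectangular beam of width b_f.
M_n = T(d − a/2) = 1455000 × (765 − 36.83) = 1059.49 × 10⁶ N·mm.
M_n = 1059.49 kN·m.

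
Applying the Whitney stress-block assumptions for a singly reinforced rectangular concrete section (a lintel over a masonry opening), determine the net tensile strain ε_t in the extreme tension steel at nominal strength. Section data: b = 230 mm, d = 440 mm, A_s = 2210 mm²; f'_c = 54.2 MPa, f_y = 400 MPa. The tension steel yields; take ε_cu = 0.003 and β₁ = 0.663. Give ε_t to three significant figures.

ε_t ≈ 0.00749

a = A_s f_y/(0.85 f'_c b) = 83.43 mm.
β₁ = 0.663, so c = a/β₁ = 83.43/0.663 = 125.84 mm.
From the linear strain diagram with ε_cu = 0.003: ε_t = 0.003 (d − c)/c = 0.003 × (440 − 125.84)/125.84 = 0.00749.
Since ε_t ≥ 0.005, the section is tension-controlled.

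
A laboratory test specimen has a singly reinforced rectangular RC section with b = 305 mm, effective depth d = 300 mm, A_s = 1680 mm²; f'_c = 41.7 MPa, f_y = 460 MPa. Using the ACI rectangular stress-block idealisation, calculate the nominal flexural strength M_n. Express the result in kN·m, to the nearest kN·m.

M_n ≈ 204 kN·m

T = A_s f_y = 1680 × 460 = 772800 N = 772.8 kN.
From C = T: a = T/(0.85 f'_c b) = 772800/(0.85 × 41.7 × 305) = 71.48 mm.
M_n = T(d − a/2) = 772.8 kN × (300 − 35.74) mm = 204.22 kN·m.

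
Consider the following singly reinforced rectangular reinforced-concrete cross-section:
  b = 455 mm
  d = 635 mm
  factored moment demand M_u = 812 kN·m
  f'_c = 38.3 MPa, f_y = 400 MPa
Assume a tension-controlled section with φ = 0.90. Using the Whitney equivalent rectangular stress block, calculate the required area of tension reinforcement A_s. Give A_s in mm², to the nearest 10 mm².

M_n = M_u/φ = 812/0.90 = 902.222 kN·m.
With M_n = 0.85 f'_c a b (d − a/2), solve the quadratic for a:
a = d − √(d² − 2M_n/(0.85 f'_c b)) = 635 − √(635² − 2 × 902.222×10⁶/(0.85 × 38.3 × 455)) = 104.52 mm.
A_s = 0.85 f'_c a b / f_y = 0.85 × 38.3 × 104.52 × 455 / 400 = 3870.5 mm².

A_s ≈ 3870 mm²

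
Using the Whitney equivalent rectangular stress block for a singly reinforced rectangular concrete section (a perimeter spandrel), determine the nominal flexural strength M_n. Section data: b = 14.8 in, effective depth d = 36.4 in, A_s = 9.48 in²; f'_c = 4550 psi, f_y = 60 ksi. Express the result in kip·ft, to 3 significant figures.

T = A_s f_y = 9.48 × 60 = 568.8 kips.
a = T/(0.85 f'_c b) = 568.8/(0.85 × 4.55 × 14.8) = 9.937 in.
M_n = T(d − a/2) = 568.8 × (36.4 − 4.9685) = 17878.2 kip·in = 17878.2/12 = 1489.85 kip·ft.

M_n ≈ 1490 kip·ft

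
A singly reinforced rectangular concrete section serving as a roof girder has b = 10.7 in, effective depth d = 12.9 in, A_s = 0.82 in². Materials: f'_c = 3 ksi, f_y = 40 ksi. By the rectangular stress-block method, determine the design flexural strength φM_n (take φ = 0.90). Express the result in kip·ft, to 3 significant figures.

T = A_s f_y = 0.82 × 40 = 32.8 kips.
a = T/(0.85 f'_c b) = 32.8/(0.85 × 3 × 10.7) = 1.202 in.
M_n = T(d − a/2) = 32.8 × (12.9 − 0.601) = 403.4 kip·in = 403.4/12 = 33.62 kip·ft.
φM_n = 0.90 × 33.62 = 30.26 kip·ft.

φM_n ≈ 30.3 kip·ft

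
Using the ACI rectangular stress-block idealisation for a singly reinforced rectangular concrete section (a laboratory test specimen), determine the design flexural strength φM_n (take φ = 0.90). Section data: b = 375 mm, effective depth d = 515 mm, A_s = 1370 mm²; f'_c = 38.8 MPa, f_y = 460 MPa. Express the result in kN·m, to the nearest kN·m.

φM_n ≈ 278 kN·m

T = A_s f_y = 1370 × 460 = 630200 N = 630.2 kN.
From C = T: a = T/(0.85 f'_c b) = 630200/(0.85 × 38.8 × 375) = 50.96 mm.
M_n = T(d − a/2) = 630.2 kN × (515 − 25.48) mm = 308.50 kN·m.
φM_n = 0.90 × 308.50 = 277.65 kN·m.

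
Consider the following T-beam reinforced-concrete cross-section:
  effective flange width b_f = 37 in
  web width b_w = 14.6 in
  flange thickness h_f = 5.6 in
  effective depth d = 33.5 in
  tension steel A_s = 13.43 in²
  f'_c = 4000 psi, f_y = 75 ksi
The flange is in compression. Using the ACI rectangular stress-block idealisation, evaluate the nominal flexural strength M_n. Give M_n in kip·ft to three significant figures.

Tension: T = A_s f_y = 13.43 × 75 = 1007.25 kips.
Try a within the flange: a = T/(0.85 f'_c b_f) = 1007.25/(0.85 × 4 × 37) = 8.007 in.
a = 8.007 > h_f = 5.6 in: the block extends into the web. Split into flange-overhang and web parts.
C_f = 0.85 f'_c (b_f − b_w) h_f = 0.85 × 4 × (37 − 14.6) × 5.6 = 426.5 kips.
Remaining web compression depth: a_w = (T − C_f)/(0.85 f'_c b_w) = (1007.25 − 426.5)/(0.85 × 4 × 14.6) = 11.699 in.
M_n = C_f(d − h_f/2) + (T − C_f)(d − a_w/2) = 426.5 × (33.5 − 2.8) + 580.75 × (33.5 − 5.8495) = 13093.6 + 16058.0 = 29151.6 kip·in.
M_n = 29151.6/12 = 2429.30 kip·ft.

M_n ≈ 2430 kip·ft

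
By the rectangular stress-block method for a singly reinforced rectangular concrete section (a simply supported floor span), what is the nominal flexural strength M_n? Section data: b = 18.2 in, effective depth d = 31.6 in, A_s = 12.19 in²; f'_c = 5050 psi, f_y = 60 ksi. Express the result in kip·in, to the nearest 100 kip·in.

T = A_s f_y = 12.19 × 60 = 731.4 kips.
a = T/(0.85 f'_c b) = 731.4/(0.85 × 5.05 × 18.2) = 9.362 in.
M_n = T(d − a/2) = 731.4 × (31.6 − 4.681) = 19688.6 kip·in.

M_n ≈ 19700 kip·in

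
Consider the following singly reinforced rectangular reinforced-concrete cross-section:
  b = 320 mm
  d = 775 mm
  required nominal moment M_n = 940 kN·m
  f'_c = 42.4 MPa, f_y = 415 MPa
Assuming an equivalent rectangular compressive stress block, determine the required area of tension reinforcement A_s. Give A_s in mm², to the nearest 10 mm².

With M_n = 0.85 f'_c a b (d − a/2), solve the quadratic for a:
a = d − √(d² − 2M_n/(0.85 f'_c b)) = 775 − √(775² − 2 × 940×10⁶/(0.85 × 42.4 × 320)) = 113.48 mm.
A_s = 0.85 f'_c a b / f_y = 0.85 × 42.4 × 113.48 × 320 / 415 = 3153.6 mm².

A_s ≈ 3150 mm²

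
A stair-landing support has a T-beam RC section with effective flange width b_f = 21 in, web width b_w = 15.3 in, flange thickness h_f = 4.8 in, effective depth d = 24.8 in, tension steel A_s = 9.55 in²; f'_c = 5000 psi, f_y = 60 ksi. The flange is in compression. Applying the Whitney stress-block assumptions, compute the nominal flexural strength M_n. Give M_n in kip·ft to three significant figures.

Tension: T = A_s f_y = 9.55 × 60 = 573 kips.
Try a within the flange: a = T/(0.85 f'_c b_f) = 573/(0.85 × 5 × 21) = 6.420 in.
a = 6.420 > h_f = 4.8 in: the block extends into the web. Split into flange-overhang and web parts.
C_f = 0.85 f'_c (b_f − b_w) h_f = 0.85 × 5 × (21 − 15.3) × 4.8 = 116.3 kips.
Remaining web compression depth: a_w = (T − C_f)/(0.85 f'_c b_w) = (573 − 116.3)/(0.85 × 5 × 15.3) = 7.023 in.
M_n = C_f(d − h_f/2) + (T − C_f)(d − a_w/2) = 116.3 × (24.8 − 2.4) + 456.7 × (24.8 − 3.5115) = 2605.1 + 9722.5 = 12327.6 kip·in.
M_n = 12327.6/12 = 1027.30 kip·ft.

M_n ≈ 1030 kip·ft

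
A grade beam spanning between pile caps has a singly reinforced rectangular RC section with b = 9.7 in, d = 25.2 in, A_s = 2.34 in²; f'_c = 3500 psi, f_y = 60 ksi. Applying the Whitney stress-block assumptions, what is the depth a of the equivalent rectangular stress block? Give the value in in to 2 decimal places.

T = A_s f_y = 2.34 × 60 = 140.4 kips.
a = T/(0.85 f'_c b) = 140.4/(0.85 × 3.5 × 9.7) = 4.87 in.

a ≈ 4.87 in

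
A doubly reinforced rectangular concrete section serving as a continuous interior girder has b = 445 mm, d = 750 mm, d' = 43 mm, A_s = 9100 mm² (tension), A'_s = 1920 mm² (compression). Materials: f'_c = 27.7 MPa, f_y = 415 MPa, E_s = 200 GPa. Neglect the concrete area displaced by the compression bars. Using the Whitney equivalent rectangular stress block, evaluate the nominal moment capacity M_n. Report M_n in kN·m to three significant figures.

Assume both tension and compression steel yield.
Net tension couple steel: A_s − A'_s = 7180 mm².
a = (A_s − A'_s) f_y / (0.85 f'_c b) = 2979700/(0.85 × 27.7 × 445) = 284.39 mm.
c = a/β₁ = 284.39/0.85 = 334.58 mm; ε'_s = 0.003(c − d')/c = 0.0026 ≥ f_y/E_s = 0.0021, so compression steel does yield.
M_n = (A_s − A'_s) f_y (d − a/2) + A'_s f_y (d − d') = [2979700 × (750 − 142.195) + 796800 × (750 − 43)] × 10⁻⁶ = 1811.08 + 563.34 = 2374.42 kN·m.

M_n ≈ 2370 kN·m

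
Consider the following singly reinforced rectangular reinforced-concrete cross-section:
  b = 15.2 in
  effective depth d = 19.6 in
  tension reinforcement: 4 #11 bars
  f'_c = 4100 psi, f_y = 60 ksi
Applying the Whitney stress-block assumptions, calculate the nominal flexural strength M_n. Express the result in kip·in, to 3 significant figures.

M_n ≈ 6020 kip·in

A_s = 4 × 1.56 = 6.24 in².
T = A_s f_y = 6.24 × 60 = 374.4 kips.
a = T/(0.85 f'_c b) = 374.4/(0.85 × 4.1 × 15.2) = 7.068 in.
M_n = T(d − a/2) = 374.4 × (19.6 − 3.534) = 6015.1 kip·in.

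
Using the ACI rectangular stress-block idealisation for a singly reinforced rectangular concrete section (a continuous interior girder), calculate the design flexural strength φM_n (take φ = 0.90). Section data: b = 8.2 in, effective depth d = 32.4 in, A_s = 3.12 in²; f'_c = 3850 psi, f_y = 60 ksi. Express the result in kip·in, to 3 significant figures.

φM_n ≈ 4870 kip·in

T = A_s f_y = 3.12 × 60 = 187.2 kips.
a = T/(0.85 f'_c b) = 187.2/(0.85 × 3.85 × 8.2) = 6.976 in.
M_n = T(d − a/2) = 187.2 × (32.4 − 3.488) = 5412.3 kip·in.
φM_n = 0.90 × 5412.3 = 4871.1 kip·in.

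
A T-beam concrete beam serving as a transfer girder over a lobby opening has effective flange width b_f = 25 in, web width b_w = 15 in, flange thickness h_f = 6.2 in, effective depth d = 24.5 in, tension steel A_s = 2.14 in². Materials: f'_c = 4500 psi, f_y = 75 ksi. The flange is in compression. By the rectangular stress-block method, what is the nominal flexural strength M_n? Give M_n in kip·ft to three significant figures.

Tension: T = A_s f_y = 2.14 × 75 = 160.5 kips.
Try a within the flange: a = T/(0.85 f'_c b_f) = 160.5/(0.85 × 4.5 × 25) = 1.678 in.
Since a = 1.678 ≤ h_f = 6.2 in, the stress block lies entirely in the flange; analyse as a rectangular beam of width b_f.
M_n = T(d − a/2) = 160.5 × (24.5 − 0.839) = 3797.6 kip·in.
M_n = 3797.6/12 = 316.47 kip·ft.

M_n ≈ 316 kip·ft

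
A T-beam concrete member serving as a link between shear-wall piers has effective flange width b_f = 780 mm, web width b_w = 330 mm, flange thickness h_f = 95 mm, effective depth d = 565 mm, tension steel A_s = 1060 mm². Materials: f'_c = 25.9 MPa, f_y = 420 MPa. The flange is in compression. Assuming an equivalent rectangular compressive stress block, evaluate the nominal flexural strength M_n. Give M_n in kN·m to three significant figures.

M_n ≈ 246 kN·m

Tension: T = A_s f_y = 1060 × 420 = 445200 N.
Try a within the flange: a = T/(0.85 f'_c b_f) = 445200/(0.85 × 25.9 × 780) = 25.93 mm.
Since a = 25.93 ≤ h_f = 95 mm, the stress block lies entirely in the flange; analyse as a rectangular beam of width b_f.
M_n = T(d − a/2) = 445200 × (565 − 12.965) = 245.77 × 10⁶ N·mm.
M_n = 245.77 kN·m.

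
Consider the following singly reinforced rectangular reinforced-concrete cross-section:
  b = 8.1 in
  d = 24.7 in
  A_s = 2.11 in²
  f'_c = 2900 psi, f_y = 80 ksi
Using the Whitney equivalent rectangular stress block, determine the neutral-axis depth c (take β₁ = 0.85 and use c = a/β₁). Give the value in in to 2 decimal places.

T = A_s f_y = 2.11 × 80 = 168.8 kips.
a = T/(0.85 f'_c b) = 168.8/(0.85 × 2.9 × 8.1) = 8.4542 in.
With β₁ = 0.85, c = a/β₁ = 8.4542/0.85 = 9.95 in.

c ≈ 9.95 in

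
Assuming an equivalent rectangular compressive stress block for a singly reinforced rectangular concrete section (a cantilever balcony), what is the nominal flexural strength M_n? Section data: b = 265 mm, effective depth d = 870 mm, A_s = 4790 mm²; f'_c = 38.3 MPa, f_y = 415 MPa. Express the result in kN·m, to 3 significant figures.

T = A_s f_y = 4790 × 415 = 1987850 N = 1987.85 kN.
From C = T: a = T/(0.85 f'_c b) = 1987850/(0.85 × 38.3 × 265) = 230.42 mm.
M_n = T(d − a/2) = 1987.85 kN × (870 − 115.21) mm = 1500.41 kN·m.

M_n ≈ 1500 kN·m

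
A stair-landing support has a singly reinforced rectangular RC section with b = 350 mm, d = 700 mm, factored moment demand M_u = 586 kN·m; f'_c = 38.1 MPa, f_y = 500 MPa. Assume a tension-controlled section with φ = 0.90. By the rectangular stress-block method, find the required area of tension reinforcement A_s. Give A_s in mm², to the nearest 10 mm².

A_s ≈ 1980 mm²

M_n = M_u/φ = 586/0.90 = 651.111 kN·m.
With M_n = 0.85 f'_c a b (d − a/2), solve the quadratic for a:
a = d − √(d² − 2M_n/(0.85 f'_c b)) = 700 − √(700² − 2 × 651.111×10⁶/(0.85 × 38.1 × 350)) = 87.54 mm.
A_s = 0.85 f'_c a b / f_y = 0.85 × 38.1 × 87.54 × 350 / 500 = 1984.5 mm².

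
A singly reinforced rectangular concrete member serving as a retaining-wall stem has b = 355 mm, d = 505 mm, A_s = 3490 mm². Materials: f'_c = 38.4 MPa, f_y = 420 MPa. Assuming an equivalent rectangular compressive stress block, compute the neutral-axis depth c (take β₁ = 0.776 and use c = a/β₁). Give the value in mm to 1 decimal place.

c ≈ 163.0 mm

T = A_s f_y = 3490 × 420 = 1465800 N = 1465.8 kN.
Setting C = 0.85 f'_c a b equal to T: a = 1465800/(0.85 × 38.4 × 355) = 126.502 mm.
With β₁ = 0.776, c = a/β₁ = 126.502/0.776 = 163.0 mm.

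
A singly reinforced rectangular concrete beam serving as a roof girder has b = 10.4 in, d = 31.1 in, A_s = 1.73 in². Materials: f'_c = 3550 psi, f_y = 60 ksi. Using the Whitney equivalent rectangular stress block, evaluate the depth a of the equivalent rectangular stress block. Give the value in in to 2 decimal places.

a ≈ 3.31 in

T = A_s f_y = 1.73 × 60 = 103.8 kips.
a = T/(0.85 f'_c b) = 103.8/(0.85 × 3.55 × 10.4) = 3.31 in.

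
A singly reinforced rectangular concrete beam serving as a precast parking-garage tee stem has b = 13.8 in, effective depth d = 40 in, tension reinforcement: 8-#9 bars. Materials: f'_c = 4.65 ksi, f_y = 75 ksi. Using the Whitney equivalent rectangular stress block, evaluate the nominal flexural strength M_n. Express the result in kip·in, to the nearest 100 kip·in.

A_s = 8 × 1 = 8 in².
T = A_s f_y = 8 × 75 = 600 kips.
a = T/(0.85 f'_c b) = 600/(0.85 × 4.65 × 13.8) = 11.000 in.
M_n = T(d − a/2) = 600 × (40 − 5.5) = 20700.0 kip·in.

M_n ≈ 20700 kip·in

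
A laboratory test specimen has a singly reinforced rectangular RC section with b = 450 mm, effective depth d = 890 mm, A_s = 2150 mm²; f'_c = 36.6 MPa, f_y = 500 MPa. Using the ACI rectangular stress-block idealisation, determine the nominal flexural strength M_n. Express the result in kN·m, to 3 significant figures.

T = A_s f_y = 2150 × 500 = 1075000 N = 1075 kN.
From C = T: a = T/(0.85 f'_c b) = 1075000/(0.85 × 36.6 × 450) = 76.79 mm.
M_n = T(d − a/2) = 1075 kN × (890 − 38.395) mm = 915.48 kN·m.

M_n ≈ 915 kN·m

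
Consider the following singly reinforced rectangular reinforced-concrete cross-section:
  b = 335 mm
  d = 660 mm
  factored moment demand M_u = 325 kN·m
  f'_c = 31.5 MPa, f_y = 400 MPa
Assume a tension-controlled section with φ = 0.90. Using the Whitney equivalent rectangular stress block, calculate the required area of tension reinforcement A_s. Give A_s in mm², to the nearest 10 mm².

M_n = M_u/φ = 325/0.90 = 361.111 kN·m.
With M_n = 0.85 f'_c a b (d − a/2), solve the quadratic for a:
a = d − √(d² − 2M_n/(0.85 f'_c b)) = 660 − √(660² − 2 × 361.111×10⁶/(0.85 × 31.5 × 335)) = 64.11 mm.
A_s = 0.85 f'_c a b / f_y = 0.85 × 31.5 × 64.11 × 335 / 400 = 1437.6 mm².

A_s ≈ 1440 mm²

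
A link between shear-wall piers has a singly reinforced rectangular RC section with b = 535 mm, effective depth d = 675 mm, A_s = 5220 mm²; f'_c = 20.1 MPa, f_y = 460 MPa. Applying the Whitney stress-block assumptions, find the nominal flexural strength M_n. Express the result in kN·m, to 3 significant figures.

T = A_s f_y = 5220 × 460 = 2401200 N = 2401.2 kN.
From C = T: a = T/(0.85 f'_c b) = 2401200/(0.85 × 20.1 × 535) = 262.70 mm.
M_n = T(d − a/2) = 2401.2 kN × (675 − 131.35) mm = 1305.41 kN·m.

M_n ≈ 1310 kN·m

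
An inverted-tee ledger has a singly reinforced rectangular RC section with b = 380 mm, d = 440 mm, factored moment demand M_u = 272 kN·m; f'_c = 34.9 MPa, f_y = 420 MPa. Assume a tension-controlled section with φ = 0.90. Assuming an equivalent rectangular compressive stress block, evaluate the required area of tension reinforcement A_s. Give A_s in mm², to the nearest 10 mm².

M_n = M_u/φ = 272/0.90 = 302.222 kN·m.
With M_n = 0.85 f'_c a b (d − a/2), solve the quadratic for a:
a = d − √(d² − 2M_n/(0.85 f'_c b)) = 440 − √(440² − 2 × 302.222×10⁶/(0.85 × 34.9 × 380)) = 65.86 mm.
A_s = 0.85 f'_c a b / f_y = 0.85 × 34.9 × 65.86 × 380 / 420 = 1767.7 mm².

A_s ≈ 1770 mm²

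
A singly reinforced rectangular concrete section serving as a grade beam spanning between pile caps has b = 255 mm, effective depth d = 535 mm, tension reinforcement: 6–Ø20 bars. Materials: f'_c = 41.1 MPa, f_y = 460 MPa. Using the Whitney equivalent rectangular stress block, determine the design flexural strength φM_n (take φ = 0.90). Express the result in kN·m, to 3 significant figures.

φM_n ≈ 379 kN·m

A_s = 6 × 314 = 1884 mm².
T = A_s f_y = 1884 × 460 = 866640 N = 866.64 kN.
From C = T: a = T/(0.85 f'_c b) = 866640/(0.85 × 41.1 × 255) = 97.28 mm.
M_n = T(d − a/2) = 866.64 kN × (535 − 48.64) mm = 421.50 kN·m.
φM_n = 0.90 × 421.50 = 379.35 kN·m.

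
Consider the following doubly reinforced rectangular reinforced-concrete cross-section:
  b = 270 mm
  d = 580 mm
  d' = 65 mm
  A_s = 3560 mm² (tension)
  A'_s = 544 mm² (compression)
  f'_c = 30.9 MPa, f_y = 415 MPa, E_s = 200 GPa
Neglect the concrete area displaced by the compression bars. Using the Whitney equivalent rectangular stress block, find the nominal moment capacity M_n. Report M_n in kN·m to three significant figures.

M_n ≈ 732 kN·m

Assume both tension and compression steel yield.
Net tension couple steel: A_s − A'_s = 3016 mm².
a = (A_s − A'_s) f_y / (0.85 f'_c b) = 1251640/(0.85 × 30.9 × 270) = 176.50 mm.
c = a/β₁ = 176.50/0.829 = 212.91 mm; ε'_s = 0.003(c − d')/c = 0.0021 ≥ f_y/E_s = 0.0021, so compression steel does yield.
M_n = (A_s − A'_s) f_y (d − a/2) + A'_s f_y (d − d') = [1251640 × (580 − 88.25) + 225760 × (580 − 65)] × 10⁻⁶ = 615.49 + 116.27 = 731.76 kN·m.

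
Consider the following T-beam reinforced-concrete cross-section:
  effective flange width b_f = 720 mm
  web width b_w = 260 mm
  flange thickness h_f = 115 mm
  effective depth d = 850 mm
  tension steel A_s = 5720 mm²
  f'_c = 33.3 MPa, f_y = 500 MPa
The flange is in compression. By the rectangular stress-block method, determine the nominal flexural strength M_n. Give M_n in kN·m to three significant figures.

Tension: T = A_s f_y = 5720 × 500 = 2860000 N.
Try a within the flange: a = T/(0.85 f'_c b_f) = 2860000/(0.85 × 33.3 × 720) = 140.34 mm.
a = 140.34 > h_f = 115 mm: the block extends into the web. Split into flange-overhang and web parts.
C_f = 0.85 f'_c (b_f − b_w) h_f = 0.85 × 33.3 × (720 − 260) × 115 = 1497335 N.
Remaining web compression depth: a_w = (T − C_f)/(0.85 f'_c b_w) = (2860000 − 1497335)/(0.85 × 33.3 × 260) = 185.16 mm.
M_n = C_f(d − h_f/2) + (T − C_f)(d − a_w/2) = 1497335 × (850 − 57.5) + 1362665 × (850 − 92.58) = 1186.64 + 1032.11 = 2218.75 × 10⁶ N·mm.
M_n = 2218.75 kN·m.

M_n ≈ 2220 kN·m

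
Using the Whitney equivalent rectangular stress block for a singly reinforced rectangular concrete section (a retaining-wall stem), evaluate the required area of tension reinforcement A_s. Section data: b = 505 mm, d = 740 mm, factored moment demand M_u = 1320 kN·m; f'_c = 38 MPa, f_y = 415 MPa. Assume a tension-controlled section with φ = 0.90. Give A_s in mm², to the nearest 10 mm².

M_n = M_u/φ = 1320/0.90 = 1466.67 kN·m.
With M_n = 0.85 f'_c a b (d − a/2), solve the quadratic for a:
a = d − √(d² − 2M_n/(0.85 f'_c b)) = 740 − √(740² − 2 × 1466.67×10⁶/(0.85 × 38 × 505)) = 133.56 mm.
A_s = 0.85 f'_c a b / f_y = 0.85 × 38 × 133.56 × 505 / 415 = 5249.6 mm².

A_s ≈ 5250 mm²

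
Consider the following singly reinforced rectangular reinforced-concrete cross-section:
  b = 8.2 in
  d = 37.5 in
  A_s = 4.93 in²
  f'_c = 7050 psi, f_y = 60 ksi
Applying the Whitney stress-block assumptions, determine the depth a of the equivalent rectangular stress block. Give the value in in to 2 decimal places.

a ≈ 6.02 in

T = A_s f_y = 4.93 × 60 = 295.8 kips.
a = T/(0.85 f'_c b) = 295.8/(0.85 × 7.05 × 8.2) = 6.02 in.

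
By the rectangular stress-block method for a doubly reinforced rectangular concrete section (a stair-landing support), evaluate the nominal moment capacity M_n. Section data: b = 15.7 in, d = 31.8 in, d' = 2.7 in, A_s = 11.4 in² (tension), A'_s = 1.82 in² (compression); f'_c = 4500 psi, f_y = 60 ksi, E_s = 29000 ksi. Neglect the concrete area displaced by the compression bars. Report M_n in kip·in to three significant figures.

M_n ≈ 18700 kip·in

Assume both steels yield.
a = (A_s − A'_s) f_y/(0.85 f'_c b) = (11.4 − 1.82) × 60/(0.85 × 4.5 × 15.7) = 9.572 in.
c = a/β₁ = 9.572/0.825 = 11.602 in; ε'_s = 0.003(c − d')/c = 0.0023 ≥ ε_y = 0.0021, so the compression steel yields.
M_n = (A_s − A'_s) f_y (d − a/2) + A'_s f_y (d − d') = 574.8 × (31.8 − 4.786) + 109.2 × (31.8 − 2.7) = 15527.6 + 3177.7 = 18705.3 kip·in.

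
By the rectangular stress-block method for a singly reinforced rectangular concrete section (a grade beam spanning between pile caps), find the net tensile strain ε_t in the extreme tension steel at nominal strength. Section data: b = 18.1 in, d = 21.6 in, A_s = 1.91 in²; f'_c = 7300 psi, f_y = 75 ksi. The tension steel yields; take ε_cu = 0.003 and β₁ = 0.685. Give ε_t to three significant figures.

ε_t ≈ 0.0318

a = A_s f_y/(0.85 f'_c b) = 1.275 in.
β₁ = 0.685, so c = a/β₁ = 1.275/0.685 = 1.861 in.
From the linear strain diagram with ε_cu = 0.003: ε_t = 0.003 (d − c)/c = 0.003 × (21.6 − 1.861)/1.861 = 0.0318.
Since ε_t ≥ 0.005, the section is tension-controlled.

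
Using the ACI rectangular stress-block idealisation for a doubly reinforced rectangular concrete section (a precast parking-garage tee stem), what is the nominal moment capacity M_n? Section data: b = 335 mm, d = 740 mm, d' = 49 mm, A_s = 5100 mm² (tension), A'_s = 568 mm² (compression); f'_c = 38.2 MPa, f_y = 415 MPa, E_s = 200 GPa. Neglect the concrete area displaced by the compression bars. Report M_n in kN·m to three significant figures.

M_n ≈ 1390 kN·m

Assume both tension and compression steel yield.
Net tension couple steel: A_s − A'_s = 4532 mm².
a = (A_s − A'_s) f_y / (0.85 f'_c b) = 1880780/(0.85 × 38.2 × 335) = 172.91 mm.
c = a/β₁ = 172.91/0.777 = 222.54 mm; ε'_s = 0.003(c − d')/c = 0.0023 ≥ f_y/E_s = 0.0021, so compression steel does yield.
M_n = (A_s − A'_s) f_y (d − a/2) + A'_s f_y (d − d') = [1880780 × (740 − 86.455) + 235720 × (740 − 49)] × 10⁻⁶ = 1229.17 + 162.88 = 1392.05 kN·m.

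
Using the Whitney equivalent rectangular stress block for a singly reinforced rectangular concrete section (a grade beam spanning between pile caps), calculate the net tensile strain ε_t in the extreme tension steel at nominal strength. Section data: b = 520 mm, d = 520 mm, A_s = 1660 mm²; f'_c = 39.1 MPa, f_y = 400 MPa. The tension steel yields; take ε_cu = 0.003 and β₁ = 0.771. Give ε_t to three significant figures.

ε_t ≈ 0.0283

a = A_s f_y/(0.85 f'_c b) = 38.42 mm.
β₁ = 0.771, so c = a/β₁ = 38.42/0.771 = 49.83 mm.
From the linear strain diagram with ε_cu = 0.003: ε_t = 0.003 (d − c)/c = 0.003 × (520 − 49.83)/49.83 = 0.0283.
Since ε_t ≥ 0.005, the section is tension-controlled.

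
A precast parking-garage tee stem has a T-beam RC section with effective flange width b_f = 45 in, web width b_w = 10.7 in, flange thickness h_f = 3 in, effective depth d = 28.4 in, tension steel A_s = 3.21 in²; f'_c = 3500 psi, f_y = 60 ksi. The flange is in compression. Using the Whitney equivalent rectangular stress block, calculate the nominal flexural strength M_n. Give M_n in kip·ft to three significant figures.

M_n ≈ 444 kip·ft

Tension: T = A_s f_y = 3.21 × 60 = 192.6 kips.
Try a within the flange: a = T/(0.85 f'_c b_f) = 192.6/(0.85 × 3.5 × 45) = 1.439 in.
Since a = 1.439 ≤ h_f = 3 in, the stress block lies entirely in the flange; analyse as a rectangular beam of width b_f.
M_n = T(d − a/2) = 192.6 × (28.4 − 0.7195) = 5331.3 kip·in.
M_n = 5331.3/12 = 444.28 kip·ft.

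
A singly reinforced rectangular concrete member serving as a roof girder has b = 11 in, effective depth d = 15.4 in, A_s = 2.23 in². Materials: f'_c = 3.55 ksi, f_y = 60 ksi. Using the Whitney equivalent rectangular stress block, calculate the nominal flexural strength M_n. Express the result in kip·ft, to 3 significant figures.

T = A_s f_y = 2.23 × 60 = 133.8 kips.
a = T/(0.85 f'_c b) = 133.8/(0.85 × 3.55 × 11) = 4.031 in.
M_n = T(d − a/2) = 133.8 × (15.4 − 2.0155) = 1790.8 kip·in = 1790.8/12 = 149.23 kip·ft.

M_n ≈ 149 kip·ft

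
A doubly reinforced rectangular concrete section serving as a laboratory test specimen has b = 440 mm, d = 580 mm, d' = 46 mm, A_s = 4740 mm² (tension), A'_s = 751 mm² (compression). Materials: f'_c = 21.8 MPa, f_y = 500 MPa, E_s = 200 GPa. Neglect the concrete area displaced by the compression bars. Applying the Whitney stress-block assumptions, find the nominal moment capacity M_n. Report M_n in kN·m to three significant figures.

M_n ≈ 1110 kN·m

Assume both tension and compression steel yield.
Net tension couple steel: A_s − A'_s = 3989 mm².
a = (A_s − A'_s) f_y / (0.85 f'_c b) = 1994500/(0.85 × 21.8 × 440) = 244.63 mm.
c = a/β₁ = 244.63/0.85 = 287.80 mm; ε'_s = 0.003(c − d')/c = 0.0025 ≥ f_y/E_s = 0.0025, so compression steel does yield.
M_n = (A_s − A'_s) f_y (d − a/2) + A'_s f_y (d − d') = [1994500 × (580 − 122.315) + 375500 × (580 − 46)] × 10⁻⁶ = 912.85 + 200.52 = 1113.37 kN·m.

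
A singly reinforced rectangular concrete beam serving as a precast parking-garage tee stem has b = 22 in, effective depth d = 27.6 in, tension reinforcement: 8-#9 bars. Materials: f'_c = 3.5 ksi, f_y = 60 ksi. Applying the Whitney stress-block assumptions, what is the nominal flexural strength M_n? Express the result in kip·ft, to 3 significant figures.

M_n ≈ 957 kip·ft

A_s = 8 × 1 = 8 in².
T = A_s f_y = 8 × 60 = 480 kips.
a = T/(0.85 f'_c b) = 480/(0.85 × 3.5 × 22) = 7.334 in.
M_n = T(d − a/2) = 480 × (27.6 − 3.667) = 11487.8 kip·in = 11487.8/12 = 957.32 kip·ft.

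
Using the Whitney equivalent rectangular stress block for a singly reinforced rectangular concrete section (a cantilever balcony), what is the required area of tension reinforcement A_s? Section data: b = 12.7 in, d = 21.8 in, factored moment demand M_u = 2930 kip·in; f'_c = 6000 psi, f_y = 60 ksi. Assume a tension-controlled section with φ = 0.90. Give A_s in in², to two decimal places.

M_n = M_u/φ = 2930/0.90 = 3255.56 kip·in.
From M_n = 0.85 f'_c a b (d − a/2):
a = d − √(d² − 2M_n/(0.85 f'_c b)) = 21.8 − √(21.8² − 2 × 3255.56/(0.85 × 6 × 12.7)) = 2.442 in.
A_s = 0.85 f'_c a b / f_y = 0.85 × 6 × 2.442 × 12.7 / 60 = 2.636 in².

A_s ≈ 2.64 in²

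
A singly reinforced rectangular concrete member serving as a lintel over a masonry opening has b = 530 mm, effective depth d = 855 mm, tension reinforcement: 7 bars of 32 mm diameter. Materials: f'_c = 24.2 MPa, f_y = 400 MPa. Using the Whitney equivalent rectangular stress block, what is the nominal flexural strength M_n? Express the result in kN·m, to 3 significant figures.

M_n ≈ 1690 kN·m

A_s = 7 × 804 = 5628 mm².
T = A_s f_y = 5628 × 400 = 2251200 N = 2251.2 kN.
From C = T: a = T/(0.85 f'_c b) = 2251200/(0.85 × 24.2 × 530) = 206.49 mm.
M_n = T(d − a/2) = 2251.2 kN × (855 − 103.245) mm = 1692.35 kN·m.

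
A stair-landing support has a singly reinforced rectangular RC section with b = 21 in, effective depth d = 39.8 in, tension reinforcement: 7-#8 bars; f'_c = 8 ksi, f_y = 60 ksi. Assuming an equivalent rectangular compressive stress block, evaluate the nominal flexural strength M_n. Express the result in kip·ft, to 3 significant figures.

M_n ≈ 1070 kip·ft

A_s = 7 × 0.79 = 5.53 in².
T = A_s f_y = 5.53 × 60 = 331.8 kips.
a = T/(0.85 f'_c b) = 331.8/(0.85 × 8 × 21) = 2.324 in.
M_n = T(d − a/2) = 331.8 × (39.8 − 1.162) = 12820.1 kip·in = 12820.1/12 = 1068.34 kip·ft.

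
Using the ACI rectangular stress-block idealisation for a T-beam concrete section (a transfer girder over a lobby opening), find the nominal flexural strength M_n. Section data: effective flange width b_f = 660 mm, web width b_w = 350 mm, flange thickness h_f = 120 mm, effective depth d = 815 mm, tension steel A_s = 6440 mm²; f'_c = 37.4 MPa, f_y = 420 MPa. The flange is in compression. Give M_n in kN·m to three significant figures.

M_n ≈ 2030 kN·m

Tension: T = A_s f_y = 6440 × 420 = 2704800 N.
Try a within the flange: a = T/(0.85 f'_c b_f) = 2704800/(0.85 × 37.4 × 660) = 128.91 mm.
a = 128.91 > h_f = 120 mm: the block extends into the web. Split into flange-overhang and web parts.
C_f = 0.85 f'_c (b_f − b_w) h_f = 0.85 × 37.4 × (660 − 350) × 120 = 1182588 N.
Remaining web compression depth: a_w = (T − C_f)/(0.85 f'_c b_w) = (2704800 − 1182588)/(0.85 × 37.4 × 350) = 136.81 mm.
M_n = C_f(d − h_f/2) + (T − C_f)(d − a_w/2) = 1182588 × (815 − 60) + 1522212 × (815 − 68.405) = 892.85 + 1136.48 = 2029.33 × 10⁶ N·mm.
M_n = 2029.33 kN·m.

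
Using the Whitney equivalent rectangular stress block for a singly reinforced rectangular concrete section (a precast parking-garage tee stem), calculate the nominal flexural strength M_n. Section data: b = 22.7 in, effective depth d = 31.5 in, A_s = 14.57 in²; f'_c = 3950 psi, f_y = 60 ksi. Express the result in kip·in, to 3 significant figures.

T = A_s f_y = 14.57 × 60 = 874.2 kips.
a = T/(0.85 f'_c b) = 874.2/(0.85 × 3.95 × 22.7) = 11.470 in.
M_n = T(d − a/2) = 874.2 × (31.5 − 5.735) = 22523.8 kip·in.

M_n ≈ 22500 kip·in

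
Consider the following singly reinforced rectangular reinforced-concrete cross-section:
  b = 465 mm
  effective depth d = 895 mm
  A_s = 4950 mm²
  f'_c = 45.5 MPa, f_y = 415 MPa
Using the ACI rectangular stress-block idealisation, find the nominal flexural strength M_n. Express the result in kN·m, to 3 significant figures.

T = A_s f_y = 4950 × 415 = 2054250 N = 2054.25 kN.
From C = T: a = T/(0.85 f'_c b) = 2054250/(0.85 × 45.5 × 465) = 114.23 mm.
M_n = T(d − a/2) = 2054.25 kN × (895 − 57.115) mm = 1721.23 kN·m.

M_n ≈ 1720 kN·m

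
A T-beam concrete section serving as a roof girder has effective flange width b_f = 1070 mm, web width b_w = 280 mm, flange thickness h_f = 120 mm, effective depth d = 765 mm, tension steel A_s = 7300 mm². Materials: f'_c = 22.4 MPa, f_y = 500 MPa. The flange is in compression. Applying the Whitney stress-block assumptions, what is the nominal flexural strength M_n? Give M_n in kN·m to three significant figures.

M_n ≈ 2360 kN·m

Tension: T = A_s f_y = 7300 × 500 = 3650000 N.
Try a within the flange: a = T/(0.85 f'_c b_f) = 3650000/(0.85 × 22.4 × 1070) = 179.16 mm.
a = 179.16 > h_f = 120 mm: the block extends into the web. Split into flange-overhang and web parts.
C_f = 0.85 f'_c (b_f − b_w) h_f = 0.85 × 22.4 × (1070 − 280) × 120 = 1804992 N.
Remaining web compression depth: a_w = (T − C_f)/(0.85 f'_c b_w) = (3650000 − 1804992)/(0.85 × 22.4 × 280) = 346.08 mm.
M_n = C_f(d − h_f/2) + (T − C_f)(d − a_w/2) = 1804992 × (765 − 60) + 1845008 × (765 − 173.04) = 1272.52 + 1092.17 = 2364.69 × 10⁶ N·mm.
M_n = 2364.69 kN·m.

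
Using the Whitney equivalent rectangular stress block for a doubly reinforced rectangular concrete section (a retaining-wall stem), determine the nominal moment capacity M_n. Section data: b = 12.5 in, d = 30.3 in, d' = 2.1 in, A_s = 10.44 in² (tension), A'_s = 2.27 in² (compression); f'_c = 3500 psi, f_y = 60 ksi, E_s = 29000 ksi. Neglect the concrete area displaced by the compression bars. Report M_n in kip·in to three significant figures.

Assume both steels yield.
a = (A_s − A'_s) f_y/(0.85 f'_c b) = (10.44 − 2.27) × 60/(0.85 × 3.5 × 12.5) = 13.182 in.
c = a/β₁ = 13.182/0.85 = 15.508 in; ε'_s = 0.003(c − d')/c = 0.0026 ≥ ε_y = 0.0021, so the compression steel yields.
M_n = (A_s − A'_s) f_y (d − a/2) + A'_s f_y (d − d') = 490.2 × (30.3 − 6.591) + 136.2 × (30.3 − 2.1) = 11622.2 + 3840.8 = 15463.0 kip·in.

M_n ≈ 15500 kip·in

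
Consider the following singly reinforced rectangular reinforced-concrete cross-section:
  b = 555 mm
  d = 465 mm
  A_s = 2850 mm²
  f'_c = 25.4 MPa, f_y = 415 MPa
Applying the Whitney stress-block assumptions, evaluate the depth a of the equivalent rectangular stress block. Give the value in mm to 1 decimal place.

a ≈ 98.7 mm

T = A_s f_y = 2850 × 415 = 1182750 N = 1182.75 kN.
Setting C = 0.85 f'_c a b equal to T: a = 1182750/(0.85 × 25.4 × 555) = 98.7 mm.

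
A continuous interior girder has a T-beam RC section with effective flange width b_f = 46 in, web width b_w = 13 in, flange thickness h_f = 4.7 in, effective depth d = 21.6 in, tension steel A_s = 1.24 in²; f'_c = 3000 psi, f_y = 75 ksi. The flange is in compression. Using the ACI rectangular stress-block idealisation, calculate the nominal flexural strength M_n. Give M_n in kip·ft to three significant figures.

M_n ≈ 164 kip·ft

Tension: T = A_s f_y = 1.24 × 75 = 93 kips.
Try a within the flange: a = T/(0.85 f'_c b_f) = 93/(0.85 × 3 × 46) = 0.793 in.
Since a = 0.793 ≤ h_f = 4.7 in, the stress block lies entirely in the flange; analyse as a rectangular beam of width b_f.
M_n = T(d − a/2) = 93 × (21.6 − 0.3965) = 1971.9 kip·in.
M_n = 1971.9/12 = 164.33 kip·ft.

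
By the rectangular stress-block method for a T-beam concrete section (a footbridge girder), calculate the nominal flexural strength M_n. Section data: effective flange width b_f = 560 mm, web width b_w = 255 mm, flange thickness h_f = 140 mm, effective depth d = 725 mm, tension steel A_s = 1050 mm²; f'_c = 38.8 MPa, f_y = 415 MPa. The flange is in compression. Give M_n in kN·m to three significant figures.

Tension: T = A_s f_y = 1050 × 415 = 435750 N.
Try a within the flange: a = T/(0.85 f'_c b_f) = 435750/(0.85 × 38.8 × 560) = 23.59 mm.
Since a = 23.59 ≤ h_f = 140 mm, the stress block lies entirely in the flange; analyse as a rectangular beam of width b_f.
M_n = T(d − a/2) = 435750 × (725 − 11.795) = 310.78 × 10⁶ N·mm.
M_n = 310.78 kN·m.

M_n ≈ 311 kN·m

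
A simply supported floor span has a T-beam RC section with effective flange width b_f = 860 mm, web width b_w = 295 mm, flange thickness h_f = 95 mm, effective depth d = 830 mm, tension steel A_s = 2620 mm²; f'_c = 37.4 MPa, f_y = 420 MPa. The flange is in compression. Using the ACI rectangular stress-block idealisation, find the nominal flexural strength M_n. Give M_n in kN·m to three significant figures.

M_n ≈ 891 kN·m

Tension: T = A_s f_y = 2620 × 420 = 1100400 N.
Try a within the flange: a = T/(0.85 f'_c b_f) = 1100400/(0.85 × 37.4 × 860) = 40.25 mm.
Since a = 40.25 ≤ h_f = 95 mm, the stress block lies entirely in the flange; analyse as a rectangular beam of width b_f.
M_n = T(d − a/2) = 1100400 × (830 − 20.125) = 891.19 × 10⁶ N·mm.
M_n = 891.19 kN·m.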